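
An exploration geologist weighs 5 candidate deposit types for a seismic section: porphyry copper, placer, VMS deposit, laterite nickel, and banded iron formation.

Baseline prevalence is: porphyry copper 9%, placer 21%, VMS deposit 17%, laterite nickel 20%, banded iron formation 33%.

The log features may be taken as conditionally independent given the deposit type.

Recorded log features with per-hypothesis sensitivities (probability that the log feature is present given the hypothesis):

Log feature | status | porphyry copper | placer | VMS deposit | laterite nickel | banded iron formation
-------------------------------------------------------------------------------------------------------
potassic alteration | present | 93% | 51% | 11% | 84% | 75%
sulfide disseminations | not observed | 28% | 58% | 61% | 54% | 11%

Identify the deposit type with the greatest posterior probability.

banded iron formation

Multiply each prior by the joint likelihood of the log feature pattern (using 1 − P(present | H) for each absent log feature):
  porphyry copper: 0.09 × 0.93 × (1 − 0.28) = 0.060264
  placer: 0.21 × 0.51 × (1 − 0.58) = 0.044982
  VMS deposit: 0.17 × 0.11 × (1 − 0.61) = 0.007293
  laterite nickel: 0.20 × 0.84 × (1 − 0.54) = 0.07728
  banded iron formation: 0.33 × 0.75 × (1 − 0.11) = 0.22027
The unnormalized weights sum to 0.41009.
P(porphyry copper | evidence) ≈ 0.060264 / 0.41009 ≈ 0.147
P(placer | evidence) ≈ 0.044982 / 0.41009 ≈ 0.110
P(VMS deposit | evidence) ≈ 0.007293 / 0.41009 ≈ 0.018
P(laterite nickel | evidence) ≈ 0.07728 / 0.41009 ≈ 0.188
P(banded iron formation | evidence) ≈ 0.22027 / 0.41009 ≈ 0.537
The largest is 0.537, so banded iron formation is most probable.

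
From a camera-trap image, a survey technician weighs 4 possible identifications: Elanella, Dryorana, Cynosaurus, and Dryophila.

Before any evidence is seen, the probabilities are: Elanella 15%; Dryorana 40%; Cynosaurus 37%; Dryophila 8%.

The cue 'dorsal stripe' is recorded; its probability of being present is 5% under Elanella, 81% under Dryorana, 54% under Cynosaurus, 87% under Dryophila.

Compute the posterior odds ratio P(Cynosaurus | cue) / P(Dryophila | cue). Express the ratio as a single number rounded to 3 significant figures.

2.87

The normalizing constant cancels in an odds ratio, so compute prior × likelihood for the two hypotheses only:
  Cynosaurus: 0.37 × 0.54 = 0.1998
  Dryophila: 0.08 × 0.87 = 0.0696
Posterior odds = 0.1998 / 0.0696 ≈ 2.87.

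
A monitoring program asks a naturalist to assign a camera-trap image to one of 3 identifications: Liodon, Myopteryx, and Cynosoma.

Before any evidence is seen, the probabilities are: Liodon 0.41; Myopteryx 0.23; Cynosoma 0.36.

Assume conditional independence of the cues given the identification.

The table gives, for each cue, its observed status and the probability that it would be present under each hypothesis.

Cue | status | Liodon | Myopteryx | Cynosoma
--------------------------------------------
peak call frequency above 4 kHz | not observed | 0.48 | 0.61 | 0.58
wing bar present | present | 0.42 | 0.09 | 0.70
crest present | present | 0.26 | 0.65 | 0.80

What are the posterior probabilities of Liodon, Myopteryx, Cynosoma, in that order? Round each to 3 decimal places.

By Bayes' rule with conditional independence, the unnormalized weight for each hypothesis is prior × ∏ likelihoods (using 1 − P(present | H) for each absent cue):
  Liodon: 0.41 × (1 − 0.48) × 0.42 × 0.26 = 0.023281
  Myopteryx: 0.23 × (1 − 0.61) × 0.09 × 0.65 = 0.0052475
  Cynosoma: 0.36 × (1 − 0.58) × 0.70 × 0.80 = 0.084672
Normalizing constant Z = 0.023281 + 0.0052475 + 0.084672 = 0.1132.
P(Liodon | evidence) = 0.023281 / 0.1132 ≈ 0.206
P(Myopteryx | evidence) = 0.0052475 / 0.1132 ≈ 0.046
P(Cynosoma | evidence) = 0.084672 / 0.1132 ≈ 0.748

0.206, 0.046, 0.748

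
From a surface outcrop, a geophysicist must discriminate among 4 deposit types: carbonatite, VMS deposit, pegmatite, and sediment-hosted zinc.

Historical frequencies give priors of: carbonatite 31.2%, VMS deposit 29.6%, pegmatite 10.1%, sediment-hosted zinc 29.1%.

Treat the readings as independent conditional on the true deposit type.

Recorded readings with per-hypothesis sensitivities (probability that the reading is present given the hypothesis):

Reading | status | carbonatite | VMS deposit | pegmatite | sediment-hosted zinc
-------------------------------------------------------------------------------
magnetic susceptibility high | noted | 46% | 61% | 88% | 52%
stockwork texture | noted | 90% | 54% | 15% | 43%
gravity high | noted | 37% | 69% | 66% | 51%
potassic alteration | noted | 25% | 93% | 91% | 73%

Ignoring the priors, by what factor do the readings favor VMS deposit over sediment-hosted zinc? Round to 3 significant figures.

Joint likelihood of the reading pattern under each hypothesis:
  VMS deposit: 0.61 × 0.54 × 0.69 × 0.93 = 0.21138
  sediment-hosted zinc: 0.52 × 0.43 × 0.51 × 0.73 = 0.083246
Bayes factor = 0.21138 / 0.083246 ≈ 2.54

2.54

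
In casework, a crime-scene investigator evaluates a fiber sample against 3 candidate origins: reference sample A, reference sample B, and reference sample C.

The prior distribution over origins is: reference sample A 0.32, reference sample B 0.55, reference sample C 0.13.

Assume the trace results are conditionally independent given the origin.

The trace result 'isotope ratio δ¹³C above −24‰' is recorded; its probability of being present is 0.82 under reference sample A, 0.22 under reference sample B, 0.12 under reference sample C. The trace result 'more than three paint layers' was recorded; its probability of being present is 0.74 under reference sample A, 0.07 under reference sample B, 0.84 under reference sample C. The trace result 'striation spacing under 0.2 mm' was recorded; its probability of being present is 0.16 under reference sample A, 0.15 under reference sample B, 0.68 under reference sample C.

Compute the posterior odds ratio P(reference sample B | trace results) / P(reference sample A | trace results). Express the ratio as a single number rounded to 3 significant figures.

0.0409

Unnormalized posterior weight (prior times the trace result likelihoods) for each of the two hypotheses:
  reference sample B: 0.55 × 0.22 × 0.07 × 0.15 = 0.0012705
  reference sample A: 0.32 × 0.82 × 0.74 × 0.16 = 0.031068
Odds(reference sample B : reference sample A) = 0.0012705 / 0.031068 ≈ 0.0409.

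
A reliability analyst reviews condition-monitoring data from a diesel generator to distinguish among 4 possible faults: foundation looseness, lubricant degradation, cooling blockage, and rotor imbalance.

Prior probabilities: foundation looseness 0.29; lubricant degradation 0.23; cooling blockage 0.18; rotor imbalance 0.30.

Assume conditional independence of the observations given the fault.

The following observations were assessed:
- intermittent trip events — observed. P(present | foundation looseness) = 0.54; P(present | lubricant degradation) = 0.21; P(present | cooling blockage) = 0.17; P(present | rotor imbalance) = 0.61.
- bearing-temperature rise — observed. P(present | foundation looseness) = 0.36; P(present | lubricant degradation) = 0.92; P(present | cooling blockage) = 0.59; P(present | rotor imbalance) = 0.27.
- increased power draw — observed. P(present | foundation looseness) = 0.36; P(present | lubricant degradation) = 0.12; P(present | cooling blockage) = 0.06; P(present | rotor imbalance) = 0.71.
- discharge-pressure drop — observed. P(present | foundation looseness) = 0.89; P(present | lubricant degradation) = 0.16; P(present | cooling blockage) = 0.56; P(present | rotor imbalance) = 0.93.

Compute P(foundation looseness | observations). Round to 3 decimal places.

0.346

Multiply each prior by the joint likelihood of the evidence pattern:
  foundation looseness: 0.29 × 0.54 × 0.36 × 0.36 × 0.89 = 0.018063
  lubricant degradation: 0.23 × 0.21 × 0.92 × 0.12 × 0.16 = 0.00085317
  cooling blockage: 0.18 × 0.17 × 0.59 × 0.06 × 0.56 = 0.00060661
  rotor imbalance: 0.30 × 0.61 × 0.27 × 0.71 × 0.93 = 0.032625
The unnormalized weights sum to 0.052148.
P(foundation looseness | evidence) = 0.018063 / 0.052148 ≈ 0.346.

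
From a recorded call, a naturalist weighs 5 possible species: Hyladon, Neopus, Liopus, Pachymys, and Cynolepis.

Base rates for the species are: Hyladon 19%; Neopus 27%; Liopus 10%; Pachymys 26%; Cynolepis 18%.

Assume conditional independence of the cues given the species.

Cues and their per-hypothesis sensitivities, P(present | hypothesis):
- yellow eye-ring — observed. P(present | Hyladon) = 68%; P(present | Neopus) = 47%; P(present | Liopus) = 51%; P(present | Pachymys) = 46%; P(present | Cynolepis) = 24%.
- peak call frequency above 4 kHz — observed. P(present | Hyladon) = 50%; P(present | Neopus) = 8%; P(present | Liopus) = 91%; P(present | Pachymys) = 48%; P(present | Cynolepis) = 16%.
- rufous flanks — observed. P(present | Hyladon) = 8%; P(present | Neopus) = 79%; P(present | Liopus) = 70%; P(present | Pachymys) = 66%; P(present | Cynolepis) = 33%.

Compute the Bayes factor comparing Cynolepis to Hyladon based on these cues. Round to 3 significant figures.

The Bayes factor is the ratio of the joint likelihoods of the cue pattern under the two hypotheses.
  Cynolepis: 0.24 × 0.16 × 0.33 = 0.012672
  Hyladon: 0.68 × 0.50 × 0.08 = 0.0272
Bayes factor = 0.012672 / 0.0272 ≈ 0.466

0.466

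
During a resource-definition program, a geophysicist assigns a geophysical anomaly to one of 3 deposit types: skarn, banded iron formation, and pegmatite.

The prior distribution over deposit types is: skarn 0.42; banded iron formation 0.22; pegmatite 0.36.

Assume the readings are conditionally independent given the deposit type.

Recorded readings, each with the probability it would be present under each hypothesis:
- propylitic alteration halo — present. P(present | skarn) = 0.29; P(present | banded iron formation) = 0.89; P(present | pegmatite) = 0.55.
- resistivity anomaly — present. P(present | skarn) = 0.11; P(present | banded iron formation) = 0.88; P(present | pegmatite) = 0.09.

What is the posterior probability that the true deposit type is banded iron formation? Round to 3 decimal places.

For each hypothesis, the unnormalized posterior weight is prior × product of the reading likelihoods:
  skarn: 0.42 × 0.29 × 0.11 = 0.013398
  banded iron formation: 0.22 × 0.89 × 0.88 = 0.1723
  pegmatite: 0.36 × 0.55 × 0.09 = 0.01782
Marginal likelihood of the evidence = 0.20352.
P(banded iron formation | evidence) = 0.1723 / 0.20352 ≈ 0.847.

0.847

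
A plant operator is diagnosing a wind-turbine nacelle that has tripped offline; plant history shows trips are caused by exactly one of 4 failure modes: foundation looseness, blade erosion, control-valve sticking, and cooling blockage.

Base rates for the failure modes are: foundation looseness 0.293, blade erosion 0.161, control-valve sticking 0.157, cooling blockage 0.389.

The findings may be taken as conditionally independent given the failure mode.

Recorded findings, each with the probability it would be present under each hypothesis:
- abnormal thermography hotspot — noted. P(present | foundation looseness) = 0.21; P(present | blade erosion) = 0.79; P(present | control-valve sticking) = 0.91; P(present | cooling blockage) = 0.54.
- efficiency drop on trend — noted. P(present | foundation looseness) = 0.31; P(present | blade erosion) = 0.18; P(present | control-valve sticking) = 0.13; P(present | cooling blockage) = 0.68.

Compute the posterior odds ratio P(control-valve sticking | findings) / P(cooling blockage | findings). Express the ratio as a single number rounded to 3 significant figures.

Unnormalized posterior weight (prior times the finding likelihoods) for each of the two hypotheses:
  control-valve sticking: 0.157 × 0.91 × 0.13 = 0.018573
  cooling blockage: 0.389 × 0.54 × 0.68 = 0.14284
Odds(control-valve sticking : cooling blockage) = 0.018573 / 0.14284 ≈ 0.130.

0.130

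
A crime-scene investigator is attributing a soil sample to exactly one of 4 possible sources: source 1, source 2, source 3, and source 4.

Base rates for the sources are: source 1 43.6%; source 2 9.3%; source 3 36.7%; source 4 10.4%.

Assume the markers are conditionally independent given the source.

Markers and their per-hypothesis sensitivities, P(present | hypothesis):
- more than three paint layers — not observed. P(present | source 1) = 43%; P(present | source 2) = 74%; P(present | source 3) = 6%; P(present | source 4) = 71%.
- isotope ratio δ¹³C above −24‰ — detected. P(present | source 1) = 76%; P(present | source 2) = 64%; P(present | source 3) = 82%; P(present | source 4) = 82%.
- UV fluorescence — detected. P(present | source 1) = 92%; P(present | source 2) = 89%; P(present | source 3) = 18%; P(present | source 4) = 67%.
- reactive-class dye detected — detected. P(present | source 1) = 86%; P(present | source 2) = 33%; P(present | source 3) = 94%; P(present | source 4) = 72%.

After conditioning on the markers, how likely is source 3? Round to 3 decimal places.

By Bayes' rule with conditional independence, the unnormalized weight for each hypothesis is prior × ∏ likelihoods (using 1 − P(present | H) for each absent marker):
  source 1: 0.436 × (1 − 0.43) × 0.76 × 0.92 × 0.86 = 0.14944
  source 2: 0.093 × (1 − 0.74) × 0.64 × 0.89 × 0.33 = 0.0045451
  source 3: 0.367 × (1 − 0.06) × 0.82 × 0.18 × 0.94 = 0.047864
  source 4: 0.104 × (1 − 0.71) × 0.82 × 0.67 × 0.72 = 0.01193
Marginal likelihood of the evidence = 0.21378.
P(source 3 | evidence) = 0.047864 / 0.21378 ≈ 0.224.

0.224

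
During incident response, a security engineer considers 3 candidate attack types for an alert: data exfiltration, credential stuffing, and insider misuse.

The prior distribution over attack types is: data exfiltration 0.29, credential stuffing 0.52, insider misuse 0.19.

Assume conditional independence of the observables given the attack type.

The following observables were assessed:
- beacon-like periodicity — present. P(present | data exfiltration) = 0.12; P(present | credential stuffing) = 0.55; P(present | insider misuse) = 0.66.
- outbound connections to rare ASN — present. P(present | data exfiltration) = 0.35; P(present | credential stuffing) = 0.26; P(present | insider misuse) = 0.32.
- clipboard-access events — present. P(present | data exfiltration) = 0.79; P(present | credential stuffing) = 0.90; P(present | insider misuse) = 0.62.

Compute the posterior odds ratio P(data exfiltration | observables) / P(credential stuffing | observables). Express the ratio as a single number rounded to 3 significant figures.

0.144

The normalizing constant cancels in an odds ratio, so compute prior × likelihood for the two hypotheses only:
  data exfiltration: 0.29 × 0.12 × 0.35 × 0.79 = 0.0096222
  credential stuffing: 0.52 × 0.55 × 0.26 × 0.90 = 0.066924
Odds(data exfiltration : credential stuffing) = 0.0096222 / 0.066924 ≈ 0.144.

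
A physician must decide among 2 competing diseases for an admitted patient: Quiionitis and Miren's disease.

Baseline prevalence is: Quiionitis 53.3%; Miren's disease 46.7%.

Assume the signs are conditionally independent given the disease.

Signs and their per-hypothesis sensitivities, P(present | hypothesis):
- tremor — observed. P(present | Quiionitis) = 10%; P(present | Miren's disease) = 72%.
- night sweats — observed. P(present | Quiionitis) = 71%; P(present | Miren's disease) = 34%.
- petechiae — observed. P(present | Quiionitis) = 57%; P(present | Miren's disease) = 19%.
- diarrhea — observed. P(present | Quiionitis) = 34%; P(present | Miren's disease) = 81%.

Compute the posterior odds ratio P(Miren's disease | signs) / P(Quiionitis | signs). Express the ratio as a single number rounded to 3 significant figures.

Unnormalized posterior weight (prior times the sign likelihoods) for each of the two hypotheses:
  Miren's disease: 0.467 × 0.72 × 0.34 × 0.19 × 0.81 = 0.017594
  Quiionitis: 0.533 × 0.10 × 0.71 × 0.57 × 0.34 = 0.007334
Posterior odds = 0.017594 / 0.007334 ≈ 2.40.

2.40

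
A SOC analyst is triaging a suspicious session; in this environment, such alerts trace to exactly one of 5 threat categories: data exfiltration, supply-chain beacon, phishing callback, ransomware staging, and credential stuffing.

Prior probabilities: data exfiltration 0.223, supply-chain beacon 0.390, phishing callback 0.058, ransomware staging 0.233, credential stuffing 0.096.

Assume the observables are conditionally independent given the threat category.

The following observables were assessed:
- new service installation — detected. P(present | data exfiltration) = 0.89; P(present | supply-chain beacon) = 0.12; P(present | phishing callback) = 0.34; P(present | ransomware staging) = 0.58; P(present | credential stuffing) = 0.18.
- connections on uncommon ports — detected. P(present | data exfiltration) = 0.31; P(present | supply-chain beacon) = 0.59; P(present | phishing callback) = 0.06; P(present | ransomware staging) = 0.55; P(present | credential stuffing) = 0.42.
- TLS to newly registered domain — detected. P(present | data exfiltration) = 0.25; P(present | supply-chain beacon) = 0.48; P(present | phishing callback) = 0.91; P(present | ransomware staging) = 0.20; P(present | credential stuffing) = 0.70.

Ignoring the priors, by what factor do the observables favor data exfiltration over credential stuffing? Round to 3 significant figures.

Joint likelihood of the observable pattern under each hypothesis:
  data exfiltration: 0.89 × 0.31 × 0.25 = 0.068975
  credential stuffing: 0.18 × 0.42 × 0.70 = 0.05292
Bayes factor = 0.068975 / 0.05292 ≈ 1.30

1.30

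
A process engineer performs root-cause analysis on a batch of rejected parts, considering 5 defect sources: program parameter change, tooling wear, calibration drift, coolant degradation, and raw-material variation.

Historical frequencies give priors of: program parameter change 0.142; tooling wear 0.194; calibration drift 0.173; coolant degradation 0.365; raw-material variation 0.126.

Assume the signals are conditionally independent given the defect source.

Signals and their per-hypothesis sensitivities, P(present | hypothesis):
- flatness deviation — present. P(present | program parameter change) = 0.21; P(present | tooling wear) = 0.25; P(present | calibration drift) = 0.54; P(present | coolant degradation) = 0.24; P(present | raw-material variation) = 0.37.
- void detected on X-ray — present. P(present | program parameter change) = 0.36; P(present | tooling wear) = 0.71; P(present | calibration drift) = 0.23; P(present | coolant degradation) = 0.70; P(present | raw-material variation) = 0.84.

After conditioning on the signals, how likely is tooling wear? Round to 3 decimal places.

By Bayes' rule with conditional independence, the unnormalized weight for each hypothesis is prior × ∏ likelihoods:
  program parameter change: 0.142 × 0.21 × 0.36 = 0.010735
  tooling wear: 0.194 × 0.25 × 0.71 = 0.034435
  calibration drift: 0.173 × 0.54 × 0.23 = 0.021487
  coolant degradation: 0.365 × 0.24 × 0.70 = 0.06132
  raw-material variation: 0.126 × 0.37 × 0.84 = 0.039161
The unnormalized weights sum to 0.16714.
P(tooling wear | evidence) = 0.034435 / 0.16714 ≈ 0.206.

0.206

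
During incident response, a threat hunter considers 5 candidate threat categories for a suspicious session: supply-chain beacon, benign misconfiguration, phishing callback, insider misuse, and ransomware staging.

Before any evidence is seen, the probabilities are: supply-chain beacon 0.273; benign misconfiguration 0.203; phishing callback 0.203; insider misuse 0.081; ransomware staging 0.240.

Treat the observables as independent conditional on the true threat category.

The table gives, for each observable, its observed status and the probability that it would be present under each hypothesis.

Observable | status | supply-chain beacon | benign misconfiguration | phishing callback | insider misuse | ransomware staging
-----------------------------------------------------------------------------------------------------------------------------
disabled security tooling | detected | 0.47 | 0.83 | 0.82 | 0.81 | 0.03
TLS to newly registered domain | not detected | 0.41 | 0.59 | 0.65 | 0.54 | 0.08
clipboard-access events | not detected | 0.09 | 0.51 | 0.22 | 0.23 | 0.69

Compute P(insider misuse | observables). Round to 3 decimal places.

For each hypothesis, the unnormalized posterior weight is prior × product of the observable likelihoods (using 1 − P(present | H) for each absent observable):
  supply-chain beacon: 0.273 × 0.47 × (1 − 0.41) × (1 − 0.09) = 0.06889
  benign misconfiguration: 0.203 × 0.83 × (1 − 0.59) × (1 − 0.51) = 0.03385
  phishing callback: 0.203 × 0.82 × (1 − 0.65) × (1 − 0.22) = 0.045444
  insider misuse: 0.081 × 0.81 × (1 − 0.54) × (1 − 0.23) = 0.023239
  ransomware staging: 0.240 × 0.03 × (1 − 0.08) × (1 − 0.69) = 0.0020534
The unnormalized weights sum to 0.17348.
P(insider misuse | evidence) = 0.023239 / 0.17348 ≈ 0.134.

0.134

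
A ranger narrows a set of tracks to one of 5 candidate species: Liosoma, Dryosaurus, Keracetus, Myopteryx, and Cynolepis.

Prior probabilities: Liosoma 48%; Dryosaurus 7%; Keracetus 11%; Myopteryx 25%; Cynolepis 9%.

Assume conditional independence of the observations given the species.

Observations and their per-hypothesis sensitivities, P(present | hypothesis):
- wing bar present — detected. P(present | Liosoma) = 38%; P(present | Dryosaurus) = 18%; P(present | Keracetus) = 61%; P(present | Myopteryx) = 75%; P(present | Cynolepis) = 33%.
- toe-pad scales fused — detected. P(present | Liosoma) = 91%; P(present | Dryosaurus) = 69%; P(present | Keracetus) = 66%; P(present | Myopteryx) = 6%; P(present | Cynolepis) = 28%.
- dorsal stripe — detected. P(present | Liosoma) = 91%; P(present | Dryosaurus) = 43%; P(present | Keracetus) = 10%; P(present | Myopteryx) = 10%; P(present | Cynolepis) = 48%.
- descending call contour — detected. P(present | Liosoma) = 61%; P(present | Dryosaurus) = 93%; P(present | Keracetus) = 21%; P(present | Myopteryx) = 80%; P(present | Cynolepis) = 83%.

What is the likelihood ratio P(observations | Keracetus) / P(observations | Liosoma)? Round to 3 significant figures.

Joint likelihood of the evidence pattern under each hypothesis:
  Keracetus: 0.61 × 0.66 × 0.10 × 0.21 = 0.0084546
  Liosoma: 0.38 × 0.91 × 0.91 × 0.61 = 0.19195
Bayes factor = 0.0084546 / 0.19195 ≈ 0.0440

0.0440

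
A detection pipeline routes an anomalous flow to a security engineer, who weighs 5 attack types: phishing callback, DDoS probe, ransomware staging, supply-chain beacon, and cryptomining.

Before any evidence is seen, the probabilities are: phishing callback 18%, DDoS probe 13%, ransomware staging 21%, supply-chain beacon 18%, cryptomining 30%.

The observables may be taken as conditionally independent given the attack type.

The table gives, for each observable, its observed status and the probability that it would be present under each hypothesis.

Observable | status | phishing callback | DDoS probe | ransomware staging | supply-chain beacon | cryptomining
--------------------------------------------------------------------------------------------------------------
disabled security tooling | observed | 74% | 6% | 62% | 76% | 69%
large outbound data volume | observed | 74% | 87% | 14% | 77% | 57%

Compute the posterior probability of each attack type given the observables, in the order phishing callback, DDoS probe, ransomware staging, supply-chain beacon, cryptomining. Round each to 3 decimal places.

Multiply each prior by the joint likelihood of the observable pattern:
  phishing callback: 0.18 × 0.74 × 0.74 = 0.098568
  DDoS probe: 0.13 × 0.06 × 0.87 = 0.006786
  ransomware staging: 0.21 × 0.62 × 0.14 = 0.018228
  supply-chain beacon: 0.18 × 0.76 × 0.77 = 0.10534
  cryptomining: 0.30 × 0.69 × 0.57 = 0.11799
Marginal likelihood of the evidence = 0.34691.
P(phishing callback | evidence) = 0.098568 / 0.34691 ≈ 0.284
P(DDoS probe | evidence) = 0.006786 / 0.34691 ≈ 0.020
P(ransomware staging | evidence) = 0.018228 / 0.34691 ≈ 0.053
P(supply-chain beacon | evidence) = 0.10534 / 0.34691 ≈ 0.304
P(cryptomining | evidence) = 0.11799 / 0.34691 ≈ 0.340

0.284, 0.020, 0.053, 0.304, 0.340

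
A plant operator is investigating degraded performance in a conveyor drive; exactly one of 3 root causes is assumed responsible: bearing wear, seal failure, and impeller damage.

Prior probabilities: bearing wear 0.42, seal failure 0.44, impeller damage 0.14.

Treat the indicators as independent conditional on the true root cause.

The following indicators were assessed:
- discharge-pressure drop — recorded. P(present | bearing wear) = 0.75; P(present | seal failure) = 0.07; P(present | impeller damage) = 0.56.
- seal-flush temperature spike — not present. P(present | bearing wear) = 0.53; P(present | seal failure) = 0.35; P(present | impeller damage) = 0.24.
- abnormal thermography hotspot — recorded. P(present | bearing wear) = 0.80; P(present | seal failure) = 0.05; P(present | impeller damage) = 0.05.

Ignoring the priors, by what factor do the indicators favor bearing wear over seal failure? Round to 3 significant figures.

124

Take the product of per-indicator likelihoods under each hypothesis (using 1 − P(present | H) for each absent indicator), then divide.
  bearing wear: 0.75 × (1 − 0.53) × 0.80 = 0.282
  seal failure: 0.07 × (1 − 0.35) × 0.05 = 0.002275
Bayes factor = 0.282 / 0.002275 ≈ 124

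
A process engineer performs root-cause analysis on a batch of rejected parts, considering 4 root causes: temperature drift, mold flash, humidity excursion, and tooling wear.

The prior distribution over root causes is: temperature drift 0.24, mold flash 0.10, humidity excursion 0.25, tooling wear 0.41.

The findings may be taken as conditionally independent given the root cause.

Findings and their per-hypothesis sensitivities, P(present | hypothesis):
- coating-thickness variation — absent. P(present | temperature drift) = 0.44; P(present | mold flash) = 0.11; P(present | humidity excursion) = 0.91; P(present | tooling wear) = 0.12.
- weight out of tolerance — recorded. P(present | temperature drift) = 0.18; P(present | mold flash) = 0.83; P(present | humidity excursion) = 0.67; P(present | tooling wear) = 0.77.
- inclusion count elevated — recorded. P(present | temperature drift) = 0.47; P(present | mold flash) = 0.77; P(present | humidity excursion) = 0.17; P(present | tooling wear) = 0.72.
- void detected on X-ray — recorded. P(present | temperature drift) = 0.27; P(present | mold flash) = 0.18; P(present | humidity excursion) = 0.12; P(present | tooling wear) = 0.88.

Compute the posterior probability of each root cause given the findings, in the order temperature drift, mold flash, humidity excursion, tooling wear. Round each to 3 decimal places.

By Bayes' rule with conditional independence, the unnormalized weight for each hypothesis is prior × ∏ likelihoods (using 1 − P(present | H) for each absent finding):
  temperature drift: 0.24 × (1 − 0.44) × 0.18 × 0.47 × 0.27 = 0.00307
  mold flash: 0.10 × (1 − 0.11) × 0.83 × 0.77 × 0.18 = 0.010238
  humidity excursion: 0.25 × (1 − 0.91) × 0.67 × 0.17 × 0.12 = 0.00030753
  tooling wear: 0.41 × (1 − 0.12) × 0.77 × 0.72 × 0.88 = 0.17602
Marginal likelihood of the evidence = 0.18964.
P(temperature drift | evidence) = 0.00307 / 0.18964 ≈ 0.016
P(mold flash | evidence) = 0.010238 / 0.18964 ≈ 0.054
P(humidity excursion | evidence) = 0.00030753 / 0.18964 ≈ 0.002
P(tooling wear | evidence) = 0.17602 / 0.18964 ≈ 0.928

0.016, 0.054, 0.002, 0.928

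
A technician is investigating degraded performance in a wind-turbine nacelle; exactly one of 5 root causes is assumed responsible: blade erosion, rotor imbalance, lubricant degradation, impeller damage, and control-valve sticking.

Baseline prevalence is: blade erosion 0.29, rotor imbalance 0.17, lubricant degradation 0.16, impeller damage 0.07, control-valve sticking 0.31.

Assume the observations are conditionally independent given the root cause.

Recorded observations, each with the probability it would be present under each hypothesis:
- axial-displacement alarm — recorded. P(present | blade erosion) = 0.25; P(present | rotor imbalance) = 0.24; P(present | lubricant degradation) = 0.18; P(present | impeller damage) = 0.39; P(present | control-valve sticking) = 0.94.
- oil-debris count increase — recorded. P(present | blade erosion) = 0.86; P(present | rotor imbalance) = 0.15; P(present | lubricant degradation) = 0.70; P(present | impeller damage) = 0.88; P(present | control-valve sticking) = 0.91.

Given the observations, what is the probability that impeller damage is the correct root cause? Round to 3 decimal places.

By Bayes' rule with conditional independence, the unnormalized weight for each hypothesis is prior × ∏ likelihoods:
  blade erosion: 0.29 × 0.25 × 0.86 = 0.06235
  rotor imbalance: 0.17 × 0.24 × 0.15 = 0.00612
  lubricant degradation: 0.16 × 0.18 × 0.70 = 0.02016
  impeller damage: 0.07 × 0.39 × 0.88 = 0.024024
  control-valve sticking: 0.31 × 0.94 × 0.91 = 0.26517
Marginal likelihood of the evidence = 0.37783.
P(impeller damage | evidence) = 0.024024 / 0.37783 ≈ 0.064.

0.064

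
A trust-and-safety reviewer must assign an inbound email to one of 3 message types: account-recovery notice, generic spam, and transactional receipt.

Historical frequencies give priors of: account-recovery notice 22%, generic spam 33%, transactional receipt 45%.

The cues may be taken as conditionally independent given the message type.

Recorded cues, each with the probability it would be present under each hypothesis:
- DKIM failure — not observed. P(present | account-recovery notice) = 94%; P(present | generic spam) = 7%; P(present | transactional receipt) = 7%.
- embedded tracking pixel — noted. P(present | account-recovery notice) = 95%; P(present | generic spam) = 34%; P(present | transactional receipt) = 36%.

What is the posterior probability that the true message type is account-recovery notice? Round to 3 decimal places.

Multiply each prior by the joint likelihood of the cue pattern (using 1 − P(present | H) for each absent cue):
  account-recovery notice: 0.22 × (1 − 0.94) × 0.95 = 0.01254
  generic spam: 0.33 × (1 − 0.07) × 0.34 = 0.10435
  transactional receipt: 0.45 × (1 − 0.07) × 0.36 = 0.15066
Marginal likelihood of the evidence = 0.26755.
P(account-recovery notice | evidence) = 0.01254 / 0.26755 ≈ 0.047.

0.047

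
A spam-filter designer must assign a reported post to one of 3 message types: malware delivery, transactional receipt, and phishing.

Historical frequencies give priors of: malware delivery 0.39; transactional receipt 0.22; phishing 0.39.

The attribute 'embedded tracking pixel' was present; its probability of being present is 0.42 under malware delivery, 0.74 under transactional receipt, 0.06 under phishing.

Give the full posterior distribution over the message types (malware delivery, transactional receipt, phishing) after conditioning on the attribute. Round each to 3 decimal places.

0.468, 0.465, 0.067

For each hypothesis, the unnormalized posterior weight is prior × likelihood:
  malware delivery: 0.39 × 0.42 = 0.1638
  transactional receipt: 0.22 × 0.74 = 0.1628
  phishing: 0.39 × 0.06 = 0.0234
Normalizing constant Z = 0.1638 + 0.1628 + 0.0234 = 0.35.
P(malware delivery | evidence) = 0.1638 / 0.35 ≈ 0.468
P(transactional receipt | evidence) = 0.1628 / 0.35 ≈ 0.465
P(phishing | evidence) = 0.0234 / 0.35 ≈ 0.067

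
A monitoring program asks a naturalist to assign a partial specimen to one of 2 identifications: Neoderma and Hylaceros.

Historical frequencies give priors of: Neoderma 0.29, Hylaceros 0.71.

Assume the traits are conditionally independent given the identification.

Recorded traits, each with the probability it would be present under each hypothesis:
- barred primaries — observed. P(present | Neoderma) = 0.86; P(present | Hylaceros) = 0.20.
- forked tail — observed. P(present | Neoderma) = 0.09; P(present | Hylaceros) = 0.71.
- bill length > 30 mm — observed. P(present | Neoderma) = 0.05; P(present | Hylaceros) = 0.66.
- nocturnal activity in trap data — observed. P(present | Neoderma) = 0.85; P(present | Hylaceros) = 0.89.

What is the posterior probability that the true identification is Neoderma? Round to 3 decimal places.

0.016

By Bayes' rule with conditional independence, the unnormalized weight for each hypothesis is prior × ∏ likelihoods:
  Neoderma: 0.29 × 0.86 × 0.09 × 0.05 × 0.85 = 0.00095395
  Hylaceros: 0.71 × 0.20 × 0.71 × 0.66 × 0.89 = 0.059222
Marginal likelihood of the evidence = 0.060176.
P(Neoderma | evidence) = 0.00095395 / 0.060176 ≈ 0.016.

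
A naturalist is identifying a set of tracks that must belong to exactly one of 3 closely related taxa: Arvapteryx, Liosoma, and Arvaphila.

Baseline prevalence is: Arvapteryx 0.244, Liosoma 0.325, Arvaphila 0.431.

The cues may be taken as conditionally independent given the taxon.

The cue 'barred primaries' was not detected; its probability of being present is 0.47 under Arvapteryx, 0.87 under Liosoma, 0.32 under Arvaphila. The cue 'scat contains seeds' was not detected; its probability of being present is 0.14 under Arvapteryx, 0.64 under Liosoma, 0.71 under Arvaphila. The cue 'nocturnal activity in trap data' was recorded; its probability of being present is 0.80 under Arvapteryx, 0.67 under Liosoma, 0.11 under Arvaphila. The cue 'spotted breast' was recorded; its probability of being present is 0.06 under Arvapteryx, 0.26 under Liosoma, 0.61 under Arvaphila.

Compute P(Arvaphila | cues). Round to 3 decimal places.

0.417

By Bayes' rule with conditional independence, the unnormalized weight for each hypothesis is prior × ∏ likelihoods (using 1 − P(present | H) for each absent cue):
  Arvapteryx: 0.244 × (1 − 0.47) × (1 − 0.14) × 0.80 × 0.06 = 0.0053383
  Liosoma: 0.325 × (1 − 0.87) × (1 − 0.64) × 0.67 × 0.26 = 0.0026496
  Arvaphila: 0.431 × (1 − 0.32) × (1 − 0.71) × 0.11 × 0.61 = 0.005703
Marginal likelihood of the evidence = 0.013691.
P(Arvaphila | evidence) = 0.005703 / 0.013691 ≈ 0.417.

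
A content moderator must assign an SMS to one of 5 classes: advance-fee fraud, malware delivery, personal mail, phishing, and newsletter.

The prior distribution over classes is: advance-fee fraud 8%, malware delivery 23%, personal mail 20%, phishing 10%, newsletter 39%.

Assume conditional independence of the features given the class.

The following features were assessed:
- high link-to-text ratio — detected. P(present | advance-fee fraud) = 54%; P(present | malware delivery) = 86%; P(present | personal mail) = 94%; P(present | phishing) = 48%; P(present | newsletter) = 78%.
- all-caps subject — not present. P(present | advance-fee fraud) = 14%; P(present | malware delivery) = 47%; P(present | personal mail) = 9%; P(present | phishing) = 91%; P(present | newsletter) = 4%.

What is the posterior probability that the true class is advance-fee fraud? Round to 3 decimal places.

By Bayes' rule with conditional independence, the unnormalized weight for each hypothesis is prior × ∏ likelihoods (using 1 − P(present | H) for each absent feature):
  advance-fee fraud: 0.08 × 0.54 × (1 − 0.14) = 0.037152
  malware delivery: 0.23 × 0.86 × (1 − 0.47) = 0.10483
  personal mail: 0.20 × 0.94 × (1 − 0.09) = 0.17108
  phishing: 0.10 × 0.48 × (1 − 0.91) = 0.00432
  newsletter: 0.39 × 0.78 × (1 − 0.04) = 0.29203
Normalizing constant Z = 0.037152 + 0.10483 + 0.17108 + 0.00432 + 0.29203 = 0.60942.
P(advance-fee fraud | evidence) = 0.037152 / 0.60942 ≈ 0.061.

0.061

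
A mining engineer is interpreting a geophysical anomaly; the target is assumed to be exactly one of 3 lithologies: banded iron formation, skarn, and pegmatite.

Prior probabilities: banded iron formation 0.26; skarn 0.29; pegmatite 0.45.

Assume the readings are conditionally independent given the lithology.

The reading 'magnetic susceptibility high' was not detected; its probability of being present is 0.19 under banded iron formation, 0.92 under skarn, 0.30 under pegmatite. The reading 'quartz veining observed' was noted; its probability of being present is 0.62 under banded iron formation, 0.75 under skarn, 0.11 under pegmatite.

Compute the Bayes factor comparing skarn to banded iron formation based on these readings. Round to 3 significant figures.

Joint likelihood of the reading pattern under each hypothesis (using 1 − P(present | H) for each absent reading):
  skarn: (1 − 0.92) × 0.75 = 0.06
  banded iron formation: (1 − 0.19) × 0.62 = 0.5022
Bayes factor = 0.06 / 0.5022 ≈ 0.119

0.119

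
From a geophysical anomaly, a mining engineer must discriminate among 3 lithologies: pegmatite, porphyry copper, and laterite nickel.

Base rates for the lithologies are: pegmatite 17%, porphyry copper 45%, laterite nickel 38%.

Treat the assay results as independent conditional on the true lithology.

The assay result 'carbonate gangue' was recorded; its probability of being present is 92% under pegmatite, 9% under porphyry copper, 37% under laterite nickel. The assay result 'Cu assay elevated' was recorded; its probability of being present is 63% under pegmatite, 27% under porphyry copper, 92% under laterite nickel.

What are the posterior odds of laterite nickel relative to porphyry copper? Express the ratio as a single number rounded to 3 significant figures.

11.8

Posterior odds equal prior odds times the likelihood ratio; only the two competing hypotheses matter.
  laterite nickel: 0.38 × 0.37 × 0.92 = 0.12935
  porphyry copper: 0.45 × 0.09 × 0.27 = 0.010935
Posterior odds = 0.12935 / 0.010935 ≈ 11.8.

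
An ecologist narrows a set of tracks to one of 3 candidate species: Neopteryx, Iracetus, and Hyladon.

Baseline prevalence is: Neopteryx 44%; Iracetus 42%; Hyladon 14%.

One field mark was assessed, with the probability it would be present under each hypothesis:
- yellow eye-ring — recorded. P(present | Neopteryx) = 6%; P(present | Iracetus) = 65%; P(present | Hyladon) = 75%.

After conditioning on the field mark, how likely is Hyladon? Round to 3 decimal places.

0.260

By Bayes' rule, the unnormalized weight for each hypothesis is prior × likelihood:
  Neopteryx: 0.44 × 0.06 = 0.0264
  Iracetus: 0.42 × 0.65 = 0.273
  Hyladon: 0.14 × 0.75 = 0.105
The unnormalized weights sum to 0.4044.
P(Hyladon | evidence) = 0.105 / 0.4044 ≈ 0.260.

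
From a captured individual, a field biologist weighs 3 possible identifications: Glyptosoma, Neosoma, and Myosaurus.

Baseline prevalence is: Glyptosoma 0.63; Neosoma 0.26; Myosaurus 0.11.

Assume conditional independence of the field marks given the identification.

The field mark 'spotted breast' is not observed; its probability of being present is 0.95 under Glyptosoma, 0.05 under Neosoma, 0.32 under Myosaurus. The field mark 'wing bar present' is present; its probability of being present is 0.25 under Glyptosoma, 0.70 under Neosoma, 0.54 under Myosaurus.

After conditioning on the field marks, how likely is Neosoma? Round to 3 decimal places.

0.782

By Bayes' rule with conditional independence, the unnormalized weight for each hypothesis is prior × ∏ likelihoods (using 1 − P(present | H) for each absent field mark):
  Glyptosoma: 0.63 × (1 − 0.95) × 0.25 = 0.007875
  Neosoma: 0.26 × (1 − 0.05) × 0.70 = 0.1729
  Myosaurus: 0.11 × (1 − 0.32) × 0.54 = 0.040392
Normalizing constant Z = 0.007875 + 0.1729 + 0.040392 = 0.22117.
P(Neosoma | evidence) = 0.1729 / 0.22117 ≈ 0.782.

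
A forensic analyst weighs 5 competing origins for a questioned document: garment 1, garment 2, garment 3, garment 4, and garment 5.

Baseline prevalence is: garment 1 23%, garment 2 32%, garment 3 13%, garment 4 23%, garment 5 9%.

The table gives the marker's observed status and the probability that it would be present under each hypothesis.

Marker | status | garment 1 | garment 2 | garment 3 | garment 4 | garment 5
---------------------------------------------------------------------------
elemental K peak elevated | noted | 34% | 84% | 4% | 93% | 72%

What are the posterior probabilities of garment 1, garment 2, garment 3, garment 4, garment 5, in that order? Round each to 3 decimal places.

Multiply each prior by the likelihood of the marker:
  garment 1: 0.23 × 0.34 = 0.0782
  garment 2: 0.32 × 0.84 = 0.2688
  garment 3: 0.13 × 0.04 = 0.0052
  garment 4: 0.23 × 0.93 = 0.2139
  garment 5: 0.09 × 0.72 = 0.0648
The unnormalized weights sum to 0.6309.
P(garment 1 | evidence) = 0.0782 / 0.6309 ≈ 0.124
P(garment 2 | evidence) = 0.2688 / 0.6309 ≈ 0.426
P(garment 3 | evidence) = 0.0052 / 0.6309 ≈ 0.008
P(garment 4 | evidence) = 0.2139 / 0.6309 ≈ 0.339
P(garment 5 | evidence) = 0.0648 / 0.6309 ≈ 0.103

0.124, 0.426, 0.008, 0.339, 0.103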